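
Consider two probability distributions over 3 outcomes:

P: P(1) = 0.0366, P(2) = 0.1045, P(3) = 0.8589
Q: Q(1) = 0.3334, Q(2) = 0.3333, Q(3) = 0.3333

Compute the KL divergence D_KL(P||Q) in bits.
0.8815 bits

D_KL(P||Q) = Σ P(x) log₂(P(x)/Q(x))

Computing term by term:
  P(1)·log₂(P(1)/Q(1)) = 0.0366·log₂(0.0366/0.3334) = -0.11666
  P(2)·log₂(P(2)/Q(2)) = 0.1045·log₂(0.1045/0.3333) = -0.17486
  P(3)·log₂(P(3)/Q(3)) = 0.8589·log₂(0.8589/0.3333) = 1.17297

D_KL(P||Q) = -0.11666 - 0.17486 + 1.17297 = 0.88145 ≈ 0.8815 bits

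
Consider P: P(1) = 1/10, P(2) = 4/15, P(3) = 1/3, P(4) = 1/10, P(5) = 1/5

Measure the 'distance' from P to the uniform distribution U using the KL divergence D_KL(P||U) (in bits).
0.1563 bits

U(i) = 1/5 for all i

D_KL(P||U) = Σ P(x) log₂(P(x) / (1/5))
           = Σ P(x) log₂(P(x)) + log₂(5)
           = log₂(5) - H(P)

H(P) = -Σ P(x) log₂(P(x)):
  -P(1)·log₂(P(1)) = -(1/10)·log₂(1/10) = 0.33219
  -P(2)·log₂(P(2)) = -(4/15)·log₂(4/15) = 0.50850
  -P(3)·log₂(P(3)) = -(1/3)·log₂(1/3) = 0.52832
  -P(4)·log₂(P(4)) = -(1/10)·log₂(1/10) = 0.33219
  -P(5)·log₂(P(5)) = -(1/5)·log₂(1/5) = 0.46439
H(P) = 0.33219 + 0.50850 + 0.52832 + 0.33219 + 0.46439 = 2.16559 bits

log₂(5) = 2.32193 bits

D_KL(P||U) = 2.32193 - 2.16559 = 0.15634 ≈ 0.1563 bits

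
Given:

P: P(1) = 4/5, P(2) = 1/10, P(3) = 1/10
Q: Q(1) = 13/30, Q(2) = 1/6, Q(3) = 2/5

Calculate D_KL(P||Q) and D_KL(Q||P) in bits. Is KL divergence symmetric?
D_KL(P||Q) = 0.4339 bits, D_KL(Q||P) = 0.5395 bits. No, KL divergence is not symmetric.

D_KL(P||Q) = Σ P(x) log₂(P(x)/Q(x))

Computing term by term:
  P(1)·log₂(P(1)/Q(1)) = (4/5)·log₂((4/5)/(13/30)) = 0.70762
  P(2)·log₂(P(2)/Q(2)) = (1/10)·log₂((1/10)/(1/6)) = -0.07370
  P(3)·log₂(P(3)/Q(3)) = (1/10)·log₂((1/10)/(2/5)) = -0.20000

D_KL(P||Q) = 0.70762 - 0.07370 - 0.20000 = 0.43392 ≈ 0.4339 bits

D_KL(Q||P) = Σ Q(x) log₂(Q(x)/P(x))

Computing term by term:
  Q(1)·log₂(Q(1)/P(1)) = (13/30)·log₂((13/30)/(4/5)) = -0.38329
  Q(2)·log₂(Q(2)/P(2)) = (1/6)·log₂((1/6)/(1/10)) = 0.12283
  Q(3)·log₂(Q(3)/P(3)) = (2/5)·log₂((2/5)/(1/10)) = 0.80000

D_KL(Q||P) = -0.38329 + 0.12283 + 0.80000 = 0.53954 ≈ 0.5395 bits

These are NOT equal (difference: 0.1056 bits). KL divergence is asymmetric: D_KL(P||Q) ≠ D_KL(Q||P) in general.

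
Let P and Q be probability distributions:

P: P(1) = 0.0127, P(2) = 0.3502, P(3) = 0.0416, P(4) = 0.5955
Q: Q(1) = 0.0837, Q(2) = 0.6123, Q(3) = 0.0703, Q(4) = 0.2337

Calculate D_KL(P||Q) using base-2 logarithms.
0.4553 bits

D_KL(P||Q) = Σ P(x) log₂(P(x)/Q(x))

Computing term by term:
  P(1)·log₂(P(1)/Q(1)) = 0.0127·log₂(0.0127/0.0837) = -0.03455
  P(2)·log₂(P(2)/Q(2)) = 0.3502·log₂(0.3502/0.6123) = -0.28228
  P(3)·log₂(P(3)/Q(3)) = 0.0416·log₂(0.0416/0.0703) = -0.03149
  P(4)·log₂(P(4)/Q(4)) = 0.5955·log₂(0.5955/0.2337) = 0.80359

D_KL(P||Q) = -0.03455 - 0.28228 - 0.03149 + 0.80359 = 0.45527 ≈ 0.4553 bits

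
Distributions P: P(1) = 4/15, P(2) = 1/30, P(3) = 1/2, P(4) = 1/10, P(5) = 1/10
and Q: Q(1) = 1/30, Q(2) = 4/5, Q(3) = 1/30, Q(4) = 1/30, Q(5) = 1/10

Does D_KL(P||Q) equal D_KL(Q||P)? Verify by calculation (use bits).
D_KL(P||Q) = 2.7591 bits, D_KL(Q||P) = 3.3849 bits. No — D_KL(P||Q) ≠ D_KL(Q||P) for this pair.

D_KL(P||Q) = Σ P(x) log₂(P(x)/Q(x))

Computing term by term:
  P(1)·log₂(P(1)/Q(1)) = (4/15)·log₂((4/15)/(1/30)) = 0.80000
  P(2)·log₂(P(2)/Q(2)) = (1/30)·log₂((1/30)/(4/5)) = -0.15283
  P(3)·log₂(P(3)/Q(3)) = (1/2)·log₂((1/2)/(1/30)) = 1.95345
  P(4)·log₂(P(4)/Q(4)) = (1/10)·log₂((1/10)/(1/30)) = 0.15850
  P(5)·log₂(P(5)/Q(5)) = (1/10)·log₂((1/10)/(1/10)) = 0.00000

D_KL(P||Q) = 0.80000 - 0.15283 + 1.95345 + 0.15850 + 0.00000 = 2.75912 ≈ 2.7591 bits

D_KL(Q||P) = Σ Q(x) log₂(Q(x)/P(x))

Computing term by term:
  Q(1)·log₂(Q(1)/P(1)) = (1/30)·log₂((1/30)/(4/15)) = -0.10000
  Q(2)·log₂(Q(2)/P(2)) = (4/5)·log₂((4/5)/(1/30)) = 3.66797
  Q(3)·log₂(Q(3)/P(3)) = (1/30)·log₂((1/30)/(1/2)) = -0.13023
  Q(4)·log₂(Q(4)/P(4)) = (1/30)·log₂((1/30)/(1/10)) = -0.05283
  Q(5)·log₂(Q(5)/P(5)) = (1/10)·log₂((1/10)/(1/10)) = 0.00000

D_KL(Q||P) = -0.10000 + 3.66797 - 0.13023 - 0.05283 + 0.00000 = 3.38491 ≈ 3.3849 bits

These are NOT equal (difference: 0.6258 bits). KL divergence is asymmetric: D_KL(P||Q) ≠ D_KL(Q||P) in general.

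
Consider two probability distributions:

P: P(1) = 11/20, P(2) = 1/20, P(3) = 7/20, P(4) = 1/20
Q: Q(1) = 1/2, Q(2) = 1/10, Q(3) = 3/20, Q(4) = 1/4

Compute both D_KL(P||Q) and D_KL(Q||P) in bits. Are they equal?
D_KL(P||Q) = 0.3374 bits, D_KL(Q||P) = 0.4284 bits. No, they are not equal.

D_KL(P||Q) = Σ P(x) log₂(P(x)/Q(x))

Computing term by term:
  P(1)·log₂(P(1)/Q(1)) = (11/20)·log₂((11/20)/(1/2)) = 0.07563
  P(2)·log₂(P(2)/Q(2)) = (1/20)·log₂((1/20)/(1/10)) = -0.05000
  P(3)·log₂(P(3)/Q(3)) = (7/20)·log₂((7/20)/(3/20)) = 0.42784
  P(4)·log₂(P(4)/Q(4)) = (1/20)·log₂((1/20)/(1/4)) = -0.11610

D_KL(P||Q) = 0.07563 - 0.05000 + 0.42784 - 0.11610 = 0.33737 ≈ 0.3374 bits

D_KL(Q||P) = Σ Q(x) log₂(Q(x)/P(x))

Computing term by term:
  Q(1)·log₂(Q(1)/P(1)) = (1/2)·log₂((1/2)/(11/20)) = -0.06875
  Q(2)·log₂(Q(2)/P(2)) = (1/10)·log₂((1/10)/(1/20)) = 0.10000
  Q(3)·log₂(Q(3)/P(3)) = (3/20)·log₂((3/20)/(7/20)) = -0.18336
  Q(4)·log₂(Q(4)/P(4)) = (1/4)·log₂((1/4)/(1/20)) = 0.58048

D_KL(Q||P) = -0.06875 + 0.10000 - 0.18336 + 0.58048 = 0.42837 ≈ 0.4284 bits

These are NOT equal (difference: 0.0910 bits). KL divergence is asymmetric: D_KL(P||Q) ≠ D_KL(Q||P) in general.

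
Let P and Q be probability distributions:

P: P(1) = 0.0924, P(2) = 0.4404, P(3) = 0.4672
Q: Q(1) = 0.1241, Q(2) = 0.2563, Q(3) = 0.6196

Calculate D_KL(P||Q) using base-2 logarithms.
0.1143 bits

D_KL(P||Q) = Σ P(x) log₂(P(x)/Q(x))

Computing term by term:
  P(1)·log₂(P(1)/Q(1)) = 0.0924·log₂(0.0924/0.1241) = -0.03932
  P(2)·log₂(P(2)/Q(2)) = 0.4404·log₂(0.4404/0.2563) = 0.34394
  P(3)·log₂(P(3)/Q(3)) = 0.4672·log₂(0.4672/0.6196) = -0.19029

D_KL(P||Q) = -0.03932 + 0.34394 - 0.19029 = 0.11433 ≈ 0.1143 bits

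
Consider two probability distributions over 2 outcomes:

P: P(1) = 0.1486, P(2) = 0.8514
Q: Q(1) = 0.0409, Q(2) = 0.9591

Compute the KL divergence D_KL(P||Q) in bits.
0.1303 bits

D_KL(P||Q) = Σ P(x) log₂(P(x)/Q(x))

Computing term by term:
  P(1)·log₂(P(1)/Q(1)) = 0.1486·log₂(0.1486/0.0409) = 0.27658
  P(2)·log₂(P(2)/Q(2)) = 0.8514·log₂(0.8514/0.9591) = -0.14631

D_KL(P||Q) = 0.27658 - 0.14631 = 0.13027 ≈ 0.1303 bits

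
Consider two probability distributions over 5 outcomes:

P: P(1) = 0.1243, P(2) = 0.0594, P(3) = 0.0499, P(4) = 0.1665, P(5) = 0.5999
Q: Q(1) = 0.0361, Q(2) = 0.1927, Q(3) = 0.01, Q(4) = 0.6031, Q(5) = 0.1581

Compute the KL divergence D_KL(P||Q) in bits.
1.0816 bits

D_KL(P||Q) = Σ P(x) log₂(P(x)/Q(x))

Computing term by term:
  P(1)·log₂(P(1)/Q(1)) = 0.1243·log₂(0.1243/0.0361) = 0.22172
  P(2)·log₂(P(2)/Q(2)) = 0.0594·log₂(0.0594/0.1927) = -0.10085
  P(3)·log₂(P(3)/Q(3)) = 0.0499·log₂(0.0499/0.01) = 0.11572
  P(4)·log₂(P(4)/Q(4)) = 0.1665·log₂(0.1665/0.6031) = -0.30917
  P(5)·log₂(P(5)/Q(5)) = 0.5999·log₂(0.5999/0.1581) = 1.15414

D_KL(P||Q) = 0.22172 - 0.10085 + 0.11572 - 0.30917 + 1.15414 = 1.08156 ≈ 1.0816 bits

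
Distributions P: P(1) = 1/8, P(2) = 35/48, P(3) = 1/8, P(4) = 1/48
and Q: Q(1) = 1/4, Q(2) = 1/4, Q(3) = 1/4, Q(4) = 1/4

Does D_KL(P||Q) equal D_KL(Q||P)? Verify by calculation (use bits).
D_KL(P||Q) = 0.8014 bits, D_KL(Q||P) = 1.0102 bits. No — D_KL(P||Q) ≠ D_KL(Q||P) for this pair.

D_KL(P||Q) = Σ P(x) log₂(P(x)/Q(x))

Computing term by term:
  P(1)·log₂(P(1)/Q(1)) = (1/8)·log₂((1/8)/(1/4)) = -0.12500
  P(2)·log₂(P(2)/Q(2)) = (35/48)·log₂((35/48)/(1/4)) = 1.12607
  P(3)·log₂(P(3)/Q(3)) = (1/8)·log₂((1/8)/(1/4)) = -0.12500
  P(4)·log₂(P(4)/Q(4)) = (1/48)·log₂((1/48)/(1/4)) = -0.07469

D_KL(P||Q) = -0.12500 + 1.12607 - 0.12500 - 0.07469 = 0.80138 ≈ 0.8014 bits

D_KL(Q||P) = Σ Q(x) log₂(Q(x)/P(x))

Computing term by term:
  Q(1)·log₂(Q(1)/P(1)) = (1/4)·log₂((1/4)/(1/8)) = 0.25000
  Q(2)·log₂(Q(2)/P(2)) = (1/4)·log₂((1/4)/(35/48)) = -0.38608
  Q(3)·log₂(Q(3)/P(3)) = (1/4)·log₂((1/4)/(1/8)) = 0.25000
  Q(4)·log₂(Q(4)/P(4)) = (1/4)·log₂((1/4)/(1/48)) = 0.89624

D_KL(Q||P) = 0.25000 - 0.38608 + 0.25000 + 0.89624 = 1.01016 ≈ 1.0102 bits

These are NOT equal (difference: 0.2088 bits). KL divergence is asymmetric: D_KL(P||Q) ≠ D_KL(Q||P) in general.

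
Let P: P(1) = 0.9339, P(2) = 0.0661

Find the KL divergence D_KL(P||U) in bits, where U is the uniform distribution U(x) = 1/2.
0.6488 bits

U(i) = 1/2 for all i

D_KL(P||U) = Σ P(x) log₂(P(x) / (1/2))
           = Σ P(x) log₂(P(x)) + log₂(2)
           = log₂(2) - H(P)

H(P) = -Σ P(x) log₂(P(x)):
  -P(1)·log₂(P(1)) = -(0.9339)·log₂(0.9339) = 0.09214
  -P(2)·log₂(P(2)) = -(0.0661)·log₂(0.0661) = 0.25906
H(P) = 0.09214 + 0.25906 = 0.35120 bits

log₂(2) = 1.00000 bits

D_KL(P||U) = 1.00000 - 0.35120 = 0.64880 ≈ 0.6488 bits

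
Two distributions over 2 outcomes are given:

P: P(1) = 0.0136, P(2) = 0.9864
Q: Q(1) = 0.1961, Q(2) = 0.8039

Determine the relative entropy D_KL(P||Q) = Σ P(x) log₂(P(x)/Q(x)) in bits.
0.2388 bits

D_KL(P||Q) = Σ P(x) log₂(P(x)/Q(x))

Computing term by term:
  P(1)·log₂(P(1)/Q(1)) = 0.0136·log₂(0.0136/0.1961) = -0.05236
  P(2)·log₂(P(2)/Q(2)) = 0.9864·log₂(0.9864/0.8039) = 0.29114

D_KL(P||Q) = -0.05236 + 0.29114 = 0.23878 ≈ 0.2388 bits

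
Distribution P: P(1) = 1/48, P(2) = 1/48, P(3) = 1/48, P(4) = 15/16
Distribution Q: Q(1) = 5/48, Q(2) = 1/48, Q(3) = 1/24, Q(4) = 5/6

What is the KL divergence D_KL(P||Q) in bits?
0.0901 bits

D_KL(P||Q) = Σ P(x) log₂(P(x)/Q(x))

Computing term by term:
  P(1)·log₂(P(1)/Q(1)) = (1/48)·log₂((1/48)/(5/48)) = -0.04837
  P(2)·log₂(P(2)/Q(2)) = (1/48)·log₂((1/48)/(1/48)) = 0.00000
  P(3)·log₂(P(3)/Q(3)) = (1/48)·log₂((1/48)/(1/24)) = -0.02083
  P(4)·log₂(P(4)/Q(4)) = (15/16)·log₂((15/16)/(5/6)) = 0.15930

D_KL(P||Q) = -0.04837 + 0.00000 - 0.02083 + 0.15930 = 0.09010 ≈ 0.0901 bits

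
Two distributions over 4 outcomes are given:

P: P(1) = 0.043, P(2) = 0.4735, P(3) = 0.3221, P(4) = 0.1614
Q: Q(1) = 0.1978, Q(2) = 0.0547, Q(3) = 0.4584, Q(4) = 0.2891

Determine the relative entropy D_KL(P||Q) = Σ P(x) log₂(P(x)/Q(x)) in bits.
1.0800 bits

D_KL(P||Q) = Σ P(x) log₂(P(x)/Q(x))

Computing term by term:
  P(1)·log₂(P(1)/Q(1)) = 0.043·log₂(0.043/0.1978) = -0.09467
  P(2)·log₂(P(2)/Q(2)) = 0.4735·log₂(0.4735/0.0547) = 1.47436
  P(3)·log₂(P(3)/Q(3)) = 0.3221·log₂(0.3221/0.4584) = -0.16398
  P(4)·log₂(P(4)/Q(4)) = 0.1614·log₂(0.1614/0.2891) = -0.13573

D_KL(P||Q) = -0.09467 + 1.47436 - 0.16398 - 0.13573 = 1.07998 ≈ 1.0800 bits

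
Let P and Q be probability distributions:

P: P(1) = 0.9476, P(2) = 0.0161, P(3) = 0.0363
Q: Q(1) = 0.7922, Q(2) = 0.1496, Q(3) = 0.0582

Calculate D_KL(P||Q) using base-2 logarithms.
0.1684 bits

D_KL(P||Q) = Σ P(x) log₂(P(x)/Q(x))

Computing term by term:
  P(1)·log₂(P(1)/Q(1)) = 0.9476·log₂(0.9476/0.7922) = 0.24487
  P(2)·log₂(P(2)/Q(2)) = 0.0161·log₂(0.0161/0.1496) = -0.05178
  P(3)·log₂(P(3)/Q(3)) = 0.0363·log₂(0.0363/0.0582) = -0.02472

D_KL(P||Q) = 0.24487 - 0.05178 - 0.02472 = 0.16837 ≈ 0.1684 bits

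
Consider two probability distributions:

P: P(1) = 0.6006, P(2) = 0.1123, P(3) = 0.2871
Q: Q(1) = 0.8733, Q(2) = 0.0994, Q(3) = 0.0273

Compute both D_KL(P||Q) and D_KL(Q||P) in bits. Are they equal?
D_KL(P||Q) = 0.6700 bits, D_KL(Q||P) = 0.3615 bits. No, they are not equal.

D_KL(P||Q) = Σ P(x) log₂(P(x)/Q(x))

Computing term by term:
  P(1)·log₂(P(1)/Q(1)) = 0.6006·log₂(0.6006/0.8733) = -0.32437
  P(2)·log₂(P(2)/Q(2)) = 0.1123·log₂(0.1123/0.0994) = 0.01977
  P(3)·log₂(P(3)/Q(3)) = 0.2871·log₂(0.2871/0.0273) = 0.97458

D_KL(P||Q) = -0.32437 + 0.01977 + 0.97458 = 0.66998 ≈ 0.6700 bits

D_KL(Q||P) = Σ Q(x) log₂(Q(x)/P(x))

Computing term by term:
  Q(1)·log₂(Q(1)/P(1)) = 0.8733·log₂(0.8733/0.6006) = 0.47165
  Q(2)·log₂(Q(2)/P(2)) = 0.0994·log₂(0.0994/0.1123) = -0.01750
  Q(3)·log₂(Q(3)/P(3)) = 0.0273·log₂(0.0273/0.2871) = -0.09267

D_KL(Q||P) = 0.47165 - 0.01750 - 0.09267 = 0.36148 ≈ 0.3615 bits

These are NOT equal (difference: 0.3085 bits). KL divergence is asymmetric: D_KL(P||Q) ≠ D_KL(Q||P) in general.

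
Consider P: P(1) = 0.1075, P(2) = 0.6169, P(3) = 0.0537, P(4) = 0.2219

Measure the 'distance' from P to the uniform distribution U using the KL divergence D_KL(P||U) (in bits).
0.5157 bits

U(i) = 1/4 for all i

D_KL(P||U) = Σ P(x) log₂(P(x) / (1/4))
           = Σ P(x) log₂(P(x)) + log₂(4)
           = log₂(4) - H(P)

H(P) = -Σ P(x) log₂(P(x)):
  -P(1)·log₂(P(1)) = -(0.1075)·log₂(0.1075) = 0.34589
  -P(2)·log₂(P(2)) = -(0.6169)·log₂(0.6169) = 0.42991
  -P(3)·log₂(P(3)) = -(0.0537)·log₂(0.0537) = 0.22656
  -P(4)·log₂(P(4)) = -(0.2219)·log₂(0.2219) = 0.48197
H(P) = 0.34589 + 0.42991 + 0.22656 + 0.48197 = 1.48433 bits

log₂(4) = 2.00000 bits

D_KL(P||U) = 2.00000 - 1.48433 = 0.51567 ≈ 0.5157 bits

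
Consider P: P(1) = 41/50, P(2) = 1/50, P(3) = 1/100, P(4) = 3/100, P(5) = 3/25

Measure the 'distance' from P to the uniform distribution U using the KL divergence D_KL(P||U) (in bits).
1.3890 bits

U(i) = 1/5 for all i

D_KL(P||U) = Σ P(x) log₂(P(x) / (1/5))
           = Σ P(x) log₂(P(x)) + log₂(5)
           = log₂(5) - H(P)

H(P) = -Σ P(x) log₂(P(x)):
  -P(1)·log₂(P(1)) = -(41/50)·log₂(41/50) = 0.23477
  -P(2)·log₂(P(2)) = -(1/50)·log₂(1/50) = 0.11288
  -P(3)·log₂(P(3)) = -(1/100)·log₂(1/100) = 0.06644
  -P(4)·log₂(P(4)) = -(3/100)·log₂(3/100) = 0.15177
  -P(5)·log₂(P(5)) = -(3/25)·log₂(3/25) = 0.36707
H(P) = 0.23477 + 0.11288 + 0.06644 + 0.15177 + 0.36707 = 0.93293 bits

log₂(5) = 2.32193 bits

D_KL(P||U) = 2.32193 - 0.93293 = 1.38900 ≈ 1.3890 bits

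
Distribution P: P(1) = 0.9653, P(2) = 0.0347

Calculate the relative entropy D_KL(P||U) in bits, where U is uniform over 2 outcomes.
0.7826 bits

U(i) = 1/2 for all i

D_KL(P||U) = Σ P(x) log₂(P(x) / (1/2))
           = Σ P(x) log₂(P(x)) + log₂(2)
           = log₂(2) - H(P)

H(P) = -Σ P(x) log₂(P(x)):
  -P(1)·log₂(P(1)) = -(0.9653)·log₂(0.9653) = 0.04918
  -P(2)·log₂(P(2)) = -(0.0347)·log₂(0.0347) = 0.16826
H(P) = 0.04918 + 0.16826 = 0.21744 bits

log₂(2) = 1.00000 bits

D_KL(P||U) = 1.00000 - 0.21744 = 0.78256 ≈ 0.7826 bits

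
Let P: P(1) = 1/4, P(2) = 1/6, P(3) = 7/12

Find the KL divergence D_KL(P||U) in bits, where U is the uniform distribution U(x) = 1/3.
0.2005 bits

U(i) = 1/3 for all i

D_KL(P||U) = Σ P(x) log₂(P(x) / (1/3))
           = Σ P(x) log₂(P(x)) + log₂(3)
           = log₂(3) - H(P)

H(P) = -Σ P(x) log₂(P(x)):
  -P(1)·log₂(P(1)) = -(1/4)·log₂(1/4) = 0.50000
  -P(2)·log₂(P(2)) = -(1/6)·log₂(1/6) = 0.43083
  -P(3)·log₂(P(3)) = -(7/12)·log₂(7/12) = 0.45360
H(P) = 0.50000 + 0.43083 + 0.45360 = 1.38443 bits

log₂(3) = 1.58496 bits

D_KL(P||U) = 1.58496 - 1.38443 = 0.20053 ≈ 0.2005 bits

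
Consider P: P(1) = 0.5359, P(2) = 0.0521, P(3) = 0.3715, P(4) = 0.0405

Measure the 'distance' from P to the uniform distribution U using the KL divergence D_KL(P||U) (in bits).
0.5776 bits

U(i) = 1/4 for all i

D_KL(P||U) = Σ P(x) log₂(P(x) / (1/4))
           = Σ P(x) log₂(P(x)) + log₂(4)
           = log₂(4) - H(P)

H(P) = -Σ P(x) log₂(P(x)):
  -P(1)·log₂(P(1)) = -(0.5359)·log₂(0.5359) = 0.48229
  -P(2)·log₂(P(2)) = -(0.0521)·log₂(0.0521) = 0.22208
  -P(3)·log₂(P(3)) = -(0.3715)·log₂(0.3715) = 0.53071
  -P(4)·log₂(P(4)) = -(0.0405)·log₂(0.0405) = 0.18735
H(P) = 0.48229 + 0.22208 + 0.53071 + 0.18735 = 1.42243 bits

log₂(4) = 2.00000 bits

D_KL(P||U) = 2.00000 - 1.42243 = 0.57757 ≈ 0.5776 bits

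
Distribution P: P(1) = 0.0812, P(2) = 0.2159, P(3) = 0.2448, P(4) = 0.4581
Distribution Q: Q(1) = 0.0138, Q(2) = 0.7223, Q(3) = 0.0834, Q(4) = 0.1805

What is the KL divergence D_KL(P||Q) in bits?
0.8273 bits

D_KL(P||Q) = Σ P(x) log₂(P(x)/Q(x))

Computing term by term:
  P(1)·log₂(P(1)/Q(1)) = 0.0812·log₂(0.0812/0.0138) = 0.20761
  P(2)·log₂(P(2)/Q(2)) = 0.2159·log₂(0.2159/0.7223) = -0.37615
  P(3)·log₂(P(3)/Q(3)) = 0.2448·log₂(0.2448/0.0834) = 0.38029
  P(4)·log₂(P(4)/Q(4)) = 0.4581·log₂(0.4581/0.1805) = 0.61553

D_KL(P||Q) = 0.20761 - 0.37615 + 0.38029 + 0.61553 = 0.82728 ≈ 0.8273 bits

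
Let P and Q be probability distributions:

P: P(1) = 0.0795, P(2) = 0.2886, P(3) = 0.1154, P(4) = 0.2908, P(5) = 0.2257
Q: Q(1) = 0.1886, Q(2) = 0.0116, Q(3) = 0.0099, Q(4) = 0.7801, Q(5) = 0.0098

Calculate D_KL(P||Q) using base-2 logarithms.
2.2554 bits

D_KL(P||Q) = Σ P(x) log₂(P(x)/Q(x))

Computing term by term:
  P(1)·log₂(P(1)/Q(1)) = 0.0795·log₂(0.0795/0.1886) = -0.09908
  P(2)·log₂(P(2)/Q(2)) = 0.2886·log₂(0.2886/0.0116) = 1.33820
  P(3)·log₂(P(3)/Q(3)) = 0.1154·log₂(0.1154/0.0099) = 0.40887
  P(4)·log₂(P(4)/Q(4)) = 0.2908·log₂(0.2908/0.7801) = -0.41399
  P(5)·log₂(P(5)/Q(5)) = 0.2257·log₂(0.2257/0.0098) = 1.02140

D_KL(P||Q) = -0.09908 + 1.33820 + 0.40887 - 0.41399 + 1.02140 = 2.25540 ≈ 2.2554 bits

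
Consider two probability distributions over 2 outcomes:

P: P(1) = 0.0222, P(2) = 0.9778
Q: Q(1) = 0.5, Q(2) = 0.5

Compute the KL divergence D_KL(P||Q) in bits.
0.8464 bits

D_KL(P||Q) = Σ P(x) log₂(P(x)/Q(x))

Computing term by term:
  P(1)·log₂(P(1)/Q(1)) = 0.0222·log₂(0.0222/0.5) = -0.09975
  P(2)·log₂(P(2)/Q(2)) = 0.9778·log₂(0.9778/0.5) = 0.94613

D_KL(P||Q) = -0.09975 + 0.94613 = 0.84638 ≈ 0.8464 bits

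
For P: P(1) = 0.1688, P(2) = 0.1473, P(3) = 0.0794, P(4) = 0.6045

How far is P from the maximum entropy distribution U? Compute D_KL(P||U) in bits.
0.4306 bits

U(i) = 1/4 for all i

D_KL(P||U) = Σ P(x) log₂(P(x) / (1/4))
           = Σ P(x) log₂(P(x)) + log₂(4)
           = log₂(4) - H(P)

H(P) = -Σ P(x) log₂(P(x)):
  -P(1)·log₂(P(1)) = -(0.1688)·log₂(0.1688) = 0.43324
  -P(2)·log₂(P(2)) = -(0.1473)·log₂(0.1473) = 0.40702
  -P(3)·log₂(P(3)) = -(0.0794)·log₂(0.0794) = 0.29018
  -P(4)·log₂(P(4)) = -(0.6045)·log₂(0.6045) = 0.43898
H(P) = 0.43324 + 0.40702 + 0.29018 + 0.43898 = 1.56942 bits

log₂(4) = 2.00000 bits

D_KL(P||U) = 2.00000 - 1.56942 = 0.43058 ≈ 0.4306 bits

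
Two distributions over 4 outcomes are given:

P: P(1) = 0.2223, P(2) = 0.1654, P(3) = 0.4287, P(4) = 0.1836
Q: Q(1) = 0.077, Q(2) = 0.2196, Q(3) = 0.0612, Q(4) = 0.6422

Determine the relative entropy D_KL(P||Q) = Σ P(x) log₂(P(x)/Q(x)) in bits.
1.1447 bits

D_KL(P||Q) = Σ P(x) log₂(P(x)/Q(x))

Computing term by term:
  P(1)·log₂(P(1)/Q(1)) = 0.2223·log₂(0.2223/0.077) = 0.34003
  P(2)·log₂(P(2)/Q(2)) = 0.1654·log₂(0.1654/0.2196) = -0.06764
  P(3)·log₂(P(3)/Q(3)) = 0.4287·log₂(0.4287/0.0612) = 1.20395
  P(4)·log₂(P(4)/Q(4)) = 0.1836·log₂(0.1836/0.6422) = -0.33167

D_KL(P||Q) = 0.34003 - 0.06764 + 1.20395 - 0.33167 = 1.14467 ≈ 1.1447 bits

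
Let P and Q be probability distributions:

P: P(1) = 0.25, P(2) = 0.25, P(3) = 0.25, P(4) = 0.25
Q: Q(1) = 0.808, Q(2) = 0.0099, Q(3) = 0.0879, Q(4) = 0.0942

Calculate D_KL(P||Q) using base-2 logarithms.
1.4705 bits

D_KL(P||Q) = Σ P(x) log₂(P(x)/Q(x))

Computing term by term:
  P(1)·log₂(P(1)/Q(1)) = 0.25·log₂(0.25/0.808) = -0.42311
  P(2)·log₂(P(2)/Q(2)) = 0.25·log₂(0.25/0.0099) = 1.16459
  P(3)·log₂(P(3)/Q(3)) = 0.25·log₂(0.25/0.0879) = 0.37700
  P(4)·log₂(P(4)/Q(4)) = 0.25·log₂(0.25/0.0942) = 0.35203

D_KL(P||Q) = -0.42311 + 1.16459 + 0.37700 + 0.35203 = 1.47051 ≈ 1.4705 bits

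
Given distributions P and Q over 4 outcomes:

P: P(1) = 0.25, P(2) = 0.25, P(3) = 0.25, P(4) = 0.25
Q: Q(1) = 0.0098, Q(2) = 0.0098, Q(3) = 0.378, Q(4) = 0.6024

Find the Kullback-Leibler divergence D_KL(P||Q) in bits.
1.8702 bits

D_KL(P||Q) = Σ P(x) log₂(P(x)/Q(x))

Computing term by term:
  P(1)·log₂(P(1)/Q(1)) = 0.25·log₂(0.25/0.0098) = 1.16825
  P(2)·log₂(P(2)/Q(2)) = 0.25·log₂(0.25/0.0098) = 1.16825
  P(3)·log₂(P(3)/Q(3)) = 0.25·log₂(0.25/0.378) = -0.14911
  P(4)·log₂(P(4)/Q(4)) = 0.25·log₂(0.25/0.6024) = -0.31720

D_KL(P||Q) = 1.16825 + 1.16825 - 0.14911 - 0.31720 = 1.87019 ≈ 1.8702 bits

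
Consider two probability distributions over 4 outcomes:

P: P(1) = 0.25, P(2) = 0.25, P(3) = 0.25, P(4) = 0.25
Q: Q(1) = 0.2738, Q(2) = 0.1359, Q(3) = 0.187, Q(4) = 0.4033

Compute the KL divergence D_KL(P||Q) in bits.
0.1193 bits

D_KL(P||Q) = Σ P(x) log₂(P(x)/Q(x))

Computing term by term:
  P(1)·log₂(P(1)/Q(1)) = 0.25·log₂(0.25/0.2738) = -0.03280
  P(2)·log₂(P(2)/Q(2)) = 0.25·log₂(0.25/0.1359) = 0.21985
  P(3)·log₂(P(3)/Q(3)) = 0.25·log₂(0.25/0.187) = 0.10472
  P(4)·log₂(P(4)/Q(4)) = 0.25·log₂(0.25/0.4033) = -0.17248

D_KL(P||Q) = -0.03280 + 0.21985 + 0.10472 - 0.17248 = 0.11929 ≈ 0.1193 bits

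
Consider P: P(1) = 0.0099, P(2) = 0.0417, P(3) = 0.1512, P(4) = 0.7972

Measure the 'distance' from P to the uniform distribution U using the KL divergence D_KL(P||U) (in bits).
1.0702 bits

U(i) = 1/4 for all i

D_KL(P||U) = Σ P(x) log₂(P(x) / (1/4))
           = Σ P(x) log₂(P(x)) + log₂(4)
           = log₂(4) - H(P)

H(P) = -Σ P(x) log₂(P(x)):
  -P(1)·log₂(P(1)) = -(0.0099)·log₂(0.0099) = 0.06592
  -P(2)·log₂(P(2)) = -(0.0417)·log₂(0.0417) = 0.19114
  -P(3)·log₂(P(3)) = -(0.1512)·log₂(0.1512) = 0.41209
  -P(4)·log₂(P(4)) = -(0.7972)·log₂(0.7972) = 0.26067
H(P) = 0.06592 + 0.19114 + 0.41209 + 0.26067 = 0.92982 bits

log₂(4) = 2.00000 bits

D_KL(P||U) = 2.00000 - 0.92982 = 1.07018 ≈ 1.0702 bits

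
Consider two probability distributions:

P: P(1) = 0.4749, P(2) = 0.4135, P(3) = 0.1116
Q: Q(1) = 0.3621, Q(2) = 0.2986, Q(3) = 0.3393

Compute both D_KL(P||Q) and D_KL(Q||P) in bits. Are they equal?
D_KL(P||Q) = 0.2010 bits, D_KL(Q||P) = 0.2624 bits. No, they are not equal.

D_KL(P||Q) = Σ P(x) log₂(P(x)/Q(x))

Computing term by term:
  P(1)·log₂(P(1)/Q(1)) = 0.4749·log₂(0.4749/0.3621) = 0.18580
  P(2)·log₂(P(2)/Q(2)) = 0.4135·log₂(0.4135/0.2986) = 0.19421
  P(3)·log₂(P(3)/Q(3)) = 0.1116·log₂(0.1116/0.3393) = -0.17903

D_KL(P||Q) = 0.18580 + 0.19421 - 0.17903 = 0.20098 ≈ 0.2010 bits

D_KL(Q||P) = Σ Q(x) log₂(Q(x)/P(x))

Computing term by term:
  Q(1)·log₂(Q(1)/P(1)) = 0.3621·log₂(0.3621/0.4749) = -0.14167
  Q(2)·log₂(Q(2)/P(2)) = 0.2986·log₂(0.2986/0.4135) = -0.14024
  Q(3)·log₂(Q(3)/P(3)) = 0.3393·log₂(0.3393/0.1116) = 0.54431

D_KL(Q||P) = -0.14167 - 0.14024 + 0.54431 = 0.26240 ≈ 0.2624 bits

These are NOT equal (difference: 0.0614 bits). KL divergence is asymmetric: D_KL(P||Q) ≠ D_KL(Q||P) in general.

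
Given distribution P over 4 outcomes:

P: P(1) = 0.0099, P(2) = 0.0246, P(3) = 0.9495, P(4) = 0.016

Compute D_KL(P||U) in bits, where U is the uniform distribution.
1.6362 bits

U(i) = 1/4 for all i

D_KL(P||U) = Σ P(x) log₂(P(x) / (1/4))
           = Σ P(x) log₂(P(x)) + log₂(4)
           = log₂(4) - H(P)

H(P) = -Σ P(x) log₂(P(x)):
  -P(1)·log₂(P(1)) = -(0.0099)·log₂(0.0099) = 0.06592
  -P(2)·log₂(P(2)) = -(0.0246)·log₂(0.0246) = 0.13149
  -P(3)·log₂(P(3)) = -(0.9495)·log₂(0.9495) = 0.07098
  -P(4)·log₂(P(4)) = -(0.016)·log₂(0.016) = 0.09545
H(P) = 0.06592 + 0.13149 + 0.07098 + 0.09545 = 0.36384 bits

log₂(4) = 2.00000 bits

D_KL(P||U) = 2.00000 - 0.36384 = 1.63616 ≈ 1.6362 bits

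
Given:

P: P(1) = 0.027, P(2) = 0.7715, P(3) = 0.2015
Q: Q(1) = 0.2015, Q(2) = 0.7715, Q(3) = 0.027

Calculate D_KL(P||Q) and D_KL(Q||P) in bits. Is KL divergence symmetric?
D_KL(P||Q) = 0.5060 bits, D_KL(Q||P) = 0.5060 bits. The two values coincide for this particular pair, but no — KL divergence is not symmetric in general.

D_KL(P||Q) = Σ P(x) log₂(P(x)/Q(x))

Computing term by term:
  P(1)·log₂(P(1)/Q(1)) = 0.027·log₂(0.027/0.2015) = -0.07829
  P(2)·log₂(P(2)/Q(2)) = 0.7715·log₂(0.7715/0.7715) = 0.00000
  P(3)·log₂(P(3)/Q(3)) = 0.2015·log₂(0.2015/0.027) = 0.58430

D_KL(P||Q) = -0.07829 + 0.00000 + 0.58430 = 0.50601 ≈ 0.5060 bits

D_KL(Q||P) = Σ Q(x) log₂(Q(x)/P(x))

Computing term by term:
  Q(1)·log₂(Q(1)/P(1)) = 0.2015·log₂(0.2015/0.027) = 0.58430
  Q(2)·log₂(Q(2)/P(2)) = 0.7715·log₂(0.7715/0.7715) = 0.00000
  Q(3)·log₂(Q(3)/P(3)) = 0.027·log₂(0.027/0.2015) = -0.07829

D_KL(Q||P) = 0.58430 + 0.00000 - 0.07829 = 0.50601 ≈ 0.5060 bits

These ARE equal here. Q is P with outcomes relabeled (Q(1) = P(3), Q(3) = P(1)) by a relabeling that is its own inverse, so the two sums contain exactly the same terms in a different order. This is a special case — KL divergence is not symmetric in general: D_KL(P||Q) ≠ D_KL(Q||P) for most P, Q.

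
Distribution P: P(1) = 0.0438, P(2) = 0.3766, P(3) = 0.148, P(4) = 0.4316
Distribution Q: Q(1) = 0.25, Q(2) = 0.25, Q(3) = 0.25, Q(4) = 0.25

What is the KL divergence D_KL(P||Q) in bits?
0.3406 bits

D_KL(P||Q) = Σ P(x) log₂(P(x)/Q(x))

Computing term by term:
  P(1)·log₂(P(1)/Q(1)) = 0.0438·log₂(0.0438/0.25) = -0.11007
  P(2)·log₂(P(2)/Q(2)) = 0.3766·log₂(0.3766/0.25) = 0.22261
  P(3)·log₂(P(3)/Q(3)) = 0.148·log₂(0.148/0.25) = -0.11194
  P(4)·log₂(P(4)/Q(4)) = 0.4316·log₂(0.4316/0.25) = 0.34000

D_KL(P||Q) = -0.11007 + 0.22261 - 0.11194 + 0.34000 = 0.34060 ≈ 0.3406 bits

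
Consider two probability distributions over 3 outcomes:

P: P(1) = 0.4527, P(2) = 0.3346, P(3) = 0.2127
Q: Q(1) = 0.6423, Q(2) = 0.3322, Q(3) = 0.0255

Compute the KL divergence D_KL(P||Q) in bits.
0.4259 bits

D_KL(P||Q) = Σ P(x) log₂(P(x)/Q(x))

Computing term by term:
  P(1)·log₂(P(1)/Q(1)) = 0.4527·log₂(0.4527/0.6423) = -0.22847
  P(2)·log₂(P(2)/Q(2)) = 0.3346·log₂(0.3346/0.3322) = 0.00347
  P(3)·log₂(P(3)/Q(3)) = 0.2127·log₂(0.2127/0.0255) = 0.65092

D_KL(P||Q) = -0.22847 + 0.00347 + 0.65092 = 0.42592 ≈ 0.4259 bits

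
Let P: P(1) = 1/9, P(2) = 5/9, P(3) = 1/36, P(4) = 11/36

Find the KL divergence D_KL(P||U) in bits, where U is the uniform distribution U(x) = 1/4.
0.5104 bits

U(i) = 1/4 for all i

D_KL(P||U) = Σ P(x) log₂(P(x) / (1/4))
           = Σ P(x) log₂(P(x)) + log₂(4)
           = log₂(4) - H(P)

H(P) = -Σ P(x) log₂(P(x)):
  -P(1)·log₂(P(1)) = -(1/9)·log₂(1/9) = 0.35221
  -P(2)·log₂(P(2)) = -(5/9)·log₂(5/9) = 0.47111
  -P(3)·log₂(P(3)) = -(1/36)·log₂(1/36) = 0.14361
  -P(4)·log₂(P(4)) = -(11/36)·log₂(11/36) = 0.52265
H(P) = 0.35221 + 0.47111 + 0.14361 + 0.52265 = 1.48958 bits

log₂(4) = 2.00000 bits

D_KL(P||U) = 2.00000 - 1.48958 = 0.51042 ≈ 0.5104 bits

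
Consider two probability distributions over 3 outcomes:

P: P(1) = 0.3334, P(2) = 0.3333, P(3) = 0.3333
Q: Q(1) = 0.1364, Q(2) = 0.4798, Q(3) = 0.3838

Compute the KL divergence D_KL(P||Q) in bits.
0.1869 bits

D_KL(P||Q) = Σ P(x) log₂(P(x)/Q(x))

Computing term by term:
  P(1)·log₂(P(1)/Q(1)) = 0.3334·log₂(0.3334/0.1364) = 0.42989
  P(2)·log₂(P(2)/Q(2)) = 0.3333·log₂(0.3333/0.4798) = -0.17519
  P(3)·log₂(P(3)/Q(3)) = 0.3333·log₂(0.3333/0.3838) = -0.06784

D_KL(P||Q) = 0.42989 - 0.17519 - 0.06784 = 0.18686 ≈ 0.1869 bits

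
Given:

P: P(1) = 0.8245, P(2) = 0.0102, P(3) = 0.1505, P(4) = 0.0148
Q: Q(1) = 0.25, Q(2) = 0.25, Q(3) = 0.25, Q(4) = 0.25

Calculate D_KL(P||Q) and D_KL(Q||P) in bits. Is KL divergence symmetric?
D_KL(P||Q) = 1.2018 bits, D_KL(Q||P) = 1.9260 bits. No, KL divergence is not symmetric.

D_KL(P||Q) = Σ P(x) log₂(P(x)/Q(x))

Computing term by term:
  P(1)·log₂(P(1)/Q(1)) = 0.8245·log₂(0.8245/0.25) = 1.41945
  P(2)·log₂(P(2)/Q(2)) = 0.0102·log₂(0.0102/0.25) = -0.04708
  P(3)·log₂(P(3)/Q(3)) = 0.1505·log₂(0.1505/0.25) = -0.11019
  P(4)·log₂(P(4)/Q(4)) = 0.0148·log₂(0.0148/0.25) = -0.06036

D_KL(P||Q) = 1.41945 - 0.04708 - 0.11019 - 0.06036 = 1.20182 ≈ 1.2018 bits

D_KL(Q||P) = Σ Q(x) log₂(Q(x)/P(x))

Computing term by term:
  Q(1)·log₂(Q(1)/P(1)) = 0.25·log₂(0.25/0.8245) = -0.43040
  Q(2)·log₂(Q(2)/P(2)) = 0.25·log₂(0.25/0.0102) = 1.15382
  Q(3)·log₂(Q(3)/P(3)) = 0.25·log₂(0.25/0.1505) = 0.18304
  Q(4)·log₂(Q(4)/P(4)) = 0.25·log₂(0.25/0.0148) = 1.01956

D_KL(Q||P) = -0.43040 + 1.15382 + 0.18304 + 1.01956 = 1.92602 ≈ 1.9260 bits

These are NOT equal (difference: 0.7242 bits). KL divergence is asymmetric: D_KL(P||Q) ≠ D_KL(Q||P) in general.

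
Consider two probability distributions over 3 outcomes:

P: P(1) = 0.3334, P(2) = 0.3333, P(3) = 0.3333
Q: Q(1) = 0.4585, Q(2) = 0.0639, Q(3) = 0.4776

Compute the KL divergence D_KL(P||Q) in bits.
0.4680 bits

D_KL(P||Q) = Σ P(x) log₂(P(x)/Q(x))

Computing term by term:
  P(1)·log₂(P(1)/Q(1)) = 0.3334·log₂(0.3334/0.4585) = -0.15325
  P(2)·log₂(P(2)/Q(2)) = 0.3333·log₂(0.3333/0.0639) = 0.79423
  P(3)·log₂(P(3)/Q(3)) = 0.3333·log₂(0.3333/0.4776) = -0.17298

D_KL(P||Q) = -0.15325 + 0.79423 - 0.17298 = 0.46800 ≈ 0.4680 bits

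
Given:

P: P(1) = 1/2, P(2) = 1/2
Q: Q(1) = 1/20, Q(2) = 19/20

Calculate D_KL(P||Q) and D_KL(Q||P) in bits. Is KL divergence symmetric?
D_KL(P||Q) = 1.1980 bits, D_KL(Q||P) = 0.7136 bits. No, KL divergence is not symmetric.

D_KL(P||Q) = Σ P(x) log₂(P(x)/Q(x))

Computing term by term:
  P(1)·log₂(P(1)/Q(1)) = (1/2)·log₂((1/2)/(1/20)) = 1.66096
  P(2)·log₂(P(2)/Q(2)) = (1/2)·log₂((1/2)/(19/20)) = -0.46300

D_KL(P||Q) = 1.66096 - 0.46300 = 1.19796 ≈ 1.1980 bits

D_KL(Q||P) = Σ Q(x) log₂(Q(x)/P(x))

Computing term by term:
  Q(1)·log₂(Q(1)/P(1)) = (1/20)·log₂((1/20)/(1/2)) = -0.16610
  Q(2)·log₂(Q(2)/P(2)) = (19/20)·log₂((19/20)/(1/2)) = 0.87970

D_KL(Q||P) = -0.16610 + 0.87970 = 0.71360 ≈ 0.7136 bits

These are NOT equal (difference: 0.4844 bits). KL divergence is asymmetric: D_KL(P||Q) ≠ D_KL(Q||P) in general.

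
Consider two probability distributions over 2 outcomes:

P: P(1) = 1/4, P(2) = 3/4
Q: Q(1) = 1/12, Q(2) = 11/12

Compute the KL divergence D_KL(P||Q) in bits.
0.1791 bits

D_KL(P||Q) = Σ P(x) log₂(P(x)/Q(x))

Computing term by term:
  P(1)·log₂(P(1)/Q(1)) = (1/4)·log₂((1/4)/(1/12)) = 0.39624
  P(2)·log₂(P(2)/Q(2)) = (3/4)·log₂((3/4)/(11/12)) = -0.21713

D_KL(P||Q) = 0.39624 - 0.21713 = 0.17911 ≈ 0.1791 bits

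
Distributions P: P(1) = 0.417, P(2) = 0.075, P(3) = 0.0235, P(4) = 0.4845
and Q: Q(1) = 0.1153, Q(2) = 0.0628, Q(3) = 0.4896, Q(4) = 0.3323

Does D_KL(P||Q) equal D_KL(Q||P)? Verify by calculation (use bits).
D_KL(P||Q) = 0.9532 bits, D_KL(Q||P) = 1.7342 bits. No — D_KL(P||Q) ≠ D_KL(Q||P) for this pair.

D_KL(P||Q) = Σ P(x) log₂(P(x)/Q(x))

Computing term by term:
  P(1)·log₂(P(1)/Q(1)) = 0.417·log₂(0.417/0.1153) = 0.77339
  P(2)·log₂(P(2)/Q(2)) = 0.075·log₂(0.075/0.0628) = 0.01921
  P(3)·log₂(P(3)/Q(3)) = 0.0235·log₂(0.0235/0.4896) = -0.10295
  P(4)·log₂(P(4)/Q(4)) = 0.4845·log₂(0.4845/0.3323) = 0.26357

D_KL(P||Q) = 0.77339 + 0.01921 - 0.10295 + 0.26357 = 0.95322 ≈ 0.9532 bits

D_KL(Q||P) = Σ Q(x) log₂(Q(x)/P(x))

Computing term by term:
  Q(1)·log₂(Q(1)/P(1)) = 0.1153·log₂(0.1153/0.417) = -0.21384
  Q(2)·log₂(Q(2)/P(2)) = 0.0628·log₂(0.0628/0.075) = -0.01608
  Q(3)·log₂(Q(3)/P(3)) = 0.4896·log₂(0.4896/0.0235) = 2.14487
  Q(4)·log₂(Q(4)/P(4)) = 0.3323·log₂(0.3323/0.4845) = -0.18077

D_KL(Q||P) = -0.21384 - 0.01608 + 2.14487 - 0.18077 = 1.73418 ≈ 1.7342 bits

These are NOT equal (difference: 0.7810 bits). KL divergence is asymmetric: D_KL(P||Q) ≠ D_KL(Q||P) in general.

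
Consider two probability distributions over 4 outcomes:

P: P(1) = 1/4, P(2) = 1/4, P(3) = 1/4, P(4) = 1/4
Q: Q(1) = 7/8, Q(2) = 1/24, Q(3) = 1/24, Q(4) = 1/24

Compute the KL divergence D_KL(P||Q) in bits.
1.4869 bits

D_KL(P||Q) = Σ P(x) log₂(P(x)/Q(x))

Computing term by term:
  P(1)·log₂(P(1)/Q(1)) = (1/4)·log₂((1/4)/(7/8)) = -0.45184
  P(2)·log₂(P(2)/Q(2)) = (1/4)·log₂((1/4)/(1/24)) = 0.64624
  P(3)·log₂(P(3)/Q(3)) = (1/4)·log₂((1/4)/(1/24)) = 0.64624
  P(4)·log₂(P(4)/Q(4)) = (1/4)·log₂((1/4)/(1/24)) = 0.64624

D_KL(P||Q) = -0.45184 + 0.64624 + 0.64624 + 0.64624 = 1.48688 ≈ 1.4869 bits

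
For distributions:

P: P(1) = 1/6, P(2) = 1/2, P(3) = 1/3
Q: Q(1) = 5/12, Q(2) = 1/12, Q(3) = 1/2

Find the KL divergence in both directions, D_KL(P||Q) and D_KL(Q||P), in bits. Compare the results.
D_KL(P||Q) = 0.8772 bits, D_KL(Q||P) = 0.6279 bits. D_KL(P||Q) is larger than D_KL(Q||P) by 0.2493 bits; the two directions differ.

D_KL(P||Q) = Σ P(x) log₂(P(x)/Q(x))

Computing term by term:
  P(1)·log₂(P(1)/Q(1)) = (1/6)·log₂((1/6)/(5/12)) = -0.22032
  P(2)·log₂(P(2)/Q(2)) = (1/2)·log₂((1/2)/(1/12)) = 1.29248
  P(3)·log₂(P(3)/Q(3)) = (1/3)·log₂((1/3)/(1/2)) = -0.19499

D_KL(P||Q) = -0.22032 + 1.29248 - 0.19499 = 0.87717 ≈ 0.8772 bits

D_KL(Q||P) = Σ Q(x) log₂(Q(x)/P(x))

Computing term by term:
  Q(1)·log₂(Q(1)/P(1)) = (5/12)·log₂((5/12)/(1/6)) = 0.55080
  Q(2)·log₂(Q(2)/P(2)) = (1/12)·log₂((1/12)/(1/2)) = -0.21541
  Q(3)·log₂(Q(3)/P(3)) = (1/2)·log₂((1/2)/(1/3)) = 0.29248

D_KL(Q||P) = 0.55080 - 0.21541 + 0.29248 = 0.62787 ≈ 0.6279 bits

These are NOT equal (difference: 0.2493 bits). KL divergence is asymmetric: D_KL(P||Q) ≠ D_KL(Q||P) in general.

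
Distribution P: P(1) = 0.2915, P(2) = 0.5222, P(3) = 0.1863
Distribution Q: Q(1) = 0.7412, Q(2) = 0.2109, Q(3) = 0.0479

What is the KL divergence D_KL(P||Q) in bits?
0.6557 bits

D_KL(P||Q) = Σ P(x) log₂(P(x)/Q(x))

Computing term by term:
  P(1)·log₂(P(1)/Q(1)) = 0.2915·log₂(0.2915/0.7412) = -0.39247
  P(2)·log₂(P(2)/Q(2)) = 0.5222·log₂(0.5222/0.2109) = 0.68306
  P(3)·log₂(P(3)/Q(3)) = 0.1863·log₂(0.1863/0.0479) = 0.36506

D_KL(P||Q) = -0.39247 + 0.68306 + 0.36506 = 0.65565 ≈ 0.6557 bits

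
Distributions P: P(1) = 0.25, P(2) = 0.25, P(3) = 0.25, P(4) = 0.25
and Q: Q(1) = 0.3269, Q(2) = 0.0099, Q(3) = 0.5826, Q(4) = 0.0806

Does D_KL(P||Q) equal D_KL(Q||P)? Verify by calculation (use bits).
D_KL(P||Q) = 1.1710 bits, D_KL(Q||P) = 0.6598 bits. No — D_KL(P||Q) ≠ D_KL(Q||P) for this pair.

D_KL(P||Q) = Σ P(x) log₂(P(x)/Q(x))

Computing term by term:
  P(1)·log₂(P(1)/Q(1)) = 0.25·log₂(0.25/0.3269) = -0.09673
  P(2)·log₂(P(2)/Q(2)) = 0.25·log₂(0.25/0.0099) = 1.16459
  P(3)·log₂(P(3)/Q(3)) = 0.25·log₂(0.25/0.5826) = -0.30514
  P(4)·log₂(P(4)/Q(4)) = 0.25·log₂(0.25/0.0806) = 0.40827

D_KL(P||Q) = -0.09673 + 1.16459 - 0.30514 + 0.40827 = 1.17099 ≈ 1.1710 bits

D_KL(Q||P) = Σ Q(x) log₂(Q(x)/P(x))

Computing term by term:
  Q(1)·log₂(Q(1)/P(1)) = 0.3269·log₂(0.3269/0.25) = 0.12648
  Q(2)·log₂(Q(2)/P(2)) = 0.0099·log₂(0.0099/0.25) = -0.04612
  Q(3)·log₂(Q(3)/P(3)) = 0.5826·log₂(0.5826/0.25) = 0.71111
  Q(4)·log₂(Q(4)/P(4)) = 0.0806·log₂(0.0806/0.25) = -0.13163

D_KL(Q||P) = 0.12648 - 0.04612 + 0.71111 - 0.13163 = 0.65984 ≈ 0.6598 bits

These are NOT equal (difference: 0.5112 bits). KL divergence is asymmetric: D_KL(P||Q) ≠ D_KL(Q||P) in general.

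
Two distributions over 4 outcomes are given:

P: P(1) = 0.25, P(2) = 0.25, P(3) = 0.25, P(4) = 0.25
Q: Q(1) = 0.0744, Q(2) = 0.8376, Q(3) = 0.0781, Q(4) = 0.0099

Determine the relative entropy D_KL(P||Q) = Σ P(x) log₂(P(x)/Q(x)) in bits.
1.5853 bits

D_KL(P||Q) = Σ P(x) log₂(P(x)/Q(x))

Computing term by term:
  P(1)·log₂(P(1)/Q(1)) = 0.25·log₂(0.25/0.0744) = 0.43714
  P(2)·log₂(P(2)/Q(2)) = 0.25·log₂(0.25/0.8376) = -0.43608
  P(3)·log₂(P(3)/Q(3)) = 0.25·log₂(0.25/0.0781) = 0.41963
  P(4)·log₂(P(4)/Q(4)) = 0.25·log₂(0.25/0.0099) = 1.16459

D_KL(P||Q) = 0.43714 - 0.43608 + 0.41963 + 1.16459 = 1.58528 ≈ 1.5853 bits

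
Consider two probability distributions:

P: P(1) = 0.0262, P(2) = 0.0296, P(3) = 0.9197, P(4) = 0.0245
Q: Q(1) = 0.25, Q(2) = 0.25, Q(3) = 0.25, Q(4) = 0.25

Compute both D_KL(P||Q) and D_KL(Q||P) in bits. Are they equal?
D_KL(P||Q) = 1.4699 bits, D_KL(Q||P) = 1.9511 bits. No, they are not equal.

D_KL(P||Q) = Σ P(x) log₂(P(x)/Q(x))

Computing term by term:
  P(1)·log₂(P(1)/Q(1)) = 0.0262·log₂(0.0262/0.25) = -0.08526
  P(2)·log₂(P(2)/Q(2)) = 0.0296·log₂(0.0296/0.25) = -0.09112
  P(3)·log₂(P(3)/Q(3)) = 0.9197·log₂(0.9197/0.25) = 1.72833
  P(4)·log₂(P(4)/Q(4)) = 0.0245·log₂(0.0245/0.25) = -0.08210

D_KL(P||Q) = -0.08526 - 0.09112 + 1.72833 - 0.08210 = 1.46985 ≈ 1.4699 bits

D_KL(Q||P) = Σ Q(x) log₂(Q(x)/P(x))

Computing term by term:
  Q(1)·log₂(Q(1)/P(1)) = 0.25·log₂(0.25/0.0262) = 0.81357
  Q(2)·log₂(Q(2)/P(2)) = 0.25·log₂(0.25/0.0296) = 0.76956
  Q(3)·log₂(Q(3)/P(3)) = 0.25·log₂(0.25/0.9197) = -0.46981
  Q(4)·log₂(Q(4)/P(4)) = 0.25·log₂(0.25/0.0245) = 0.83777

D_KL(Q||P) = 0.81357 + 0.76956 - 0.46981 + 0.83777 = 1.95109 ≈ 1.9511 bits

These are NOT equal (difference: 0.4812 bits). KL divergence is asymmetric: D_KL(P||Q) ≠ D_KL(Q||P) in general.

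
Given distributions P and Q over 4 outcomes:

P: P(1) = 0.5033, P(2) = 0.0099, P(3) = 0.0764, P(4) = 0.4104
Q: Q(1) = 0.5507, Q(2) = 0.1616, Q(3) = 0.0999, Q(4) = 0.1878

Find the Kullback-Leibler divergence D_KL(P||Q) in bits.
0.3281 bits

D_KL(P||Q) = Σ P(x) log₂(P(x)/Q(x))

Computing term by term:
  P(1)·log₂(P(1)/Q(1)) = 0.5033·log₂(0.5033/0.5507) = -0.06535
  P(2)·log₂(P(2)/Q(2)) = 0.0099·log₂(0.0099/0.1616) = -0.03989
  P(3)·log₂(P(3)/Q(3)) = 0.0764·log₂(0.0764/0.0999) = -0.02956
  P(4)·log₂(P(4)/Q(4)) = 0.4104·log₂(0.4104/0.1878) = 0.46286

D_KL(P||Q) = -0.06535 - 0.03989 - 0.02956 + 0.46286 = 0.32806 ≈ 0.3281 bits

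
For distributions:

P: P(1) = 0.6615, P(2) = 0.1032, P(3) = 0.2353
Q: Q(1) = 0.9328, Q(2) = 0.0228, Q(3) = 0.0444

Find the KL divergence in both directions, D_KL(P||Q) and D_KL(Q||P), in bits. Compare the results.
D_KL(P||Q) = 0.4629 bits, D_KL(Q||P) = 0.3060 bits. D_KL(P||Q) is larger than D_KL(Q||P) by 0.1569 bits; the two directions differ.

D_KL(P||Q) = Σ P(x) log₂(P(x)/Q(x))

Computing term by term:
  P(1)·log₂(P(1)/Q(1)) = 0.6615·log₂(0.6615/0.9328) = -0.32799
  P(2)·log₂(P(2)/Q(2)) = 0.1032·log₂(0.1032/0.0228) = 0.22480
  P(3)·log₂(P(3)/Q(3)) = 0.2353·log₂(0.2353/0.0444) = 0.56610

D_KL(P||Q) = -0.32799 + 0.22480 + 0.56610 = 0.46291 ≈ 0.4629 bits

D_KL(Q||P) = Σ Q(x) log₂(Q(x)/P(x))

Computing term by term:
  Q(1)·log₂(Q(1)/P(1)) = 0.9328·log₂(0.9328/0.6615) = 0.46251
  Q(2)·log₂(Q(2)/P(2)) = 0.0228·log₂(0.0228/0.1032) = -0.04967
  Q(3)·log₂(Q(3)/P(3)) = 0.0444·log₂(0.0444/0.2353) = -0.10682

D_KL(Q||P) = 0.46251 - 0.04967 - 0.10682 = 0.30602 ≈ 0.3060 bits

These are NOT equal (difference: 0.1569 bits). KL divergence is asymmetric: D_KL(P||Q) ≠ D_KL(Q||P) in general.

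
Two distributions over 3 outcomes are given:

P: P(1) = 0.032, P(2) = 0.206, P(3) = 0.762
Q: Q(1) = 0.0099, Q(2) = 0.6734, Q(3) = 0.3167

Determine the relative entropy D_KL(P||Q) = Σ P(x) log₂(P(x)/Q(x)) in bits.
0.6674 bits

D_KL(P||Q) = Σ P(x) log₂(P(x)/Q(x))

Computing term by term:
  P(1)·log₂(P(1)/Q(1)) = 0.032·log₂(0.032/0.0099) = 0.05416
  P(2)·log₂(P(2)/Q(2)) = 0.206·log₂(0.206/0.6734) = -0.35202
  P(3)·log₂(P(3)/Q(3)) = 0.762·log₂(0.762/0.3167) = 0.96521

D_KL(P||Q) = 0.05416 - 0.35202 + 0.96521 = 0.66735 ≈ 0.6674 bits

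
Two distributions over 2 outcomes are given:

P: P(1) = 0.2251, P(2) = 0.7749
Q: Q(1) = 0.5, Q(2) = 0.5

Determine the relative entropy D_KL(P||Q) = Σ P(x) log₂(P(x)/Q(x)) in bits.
0.2306 bits

D_KL(P||Q) = Σ P(x) log₂(P(x)/Q(x))

Computing term by term:
  P(1)·log₂(P(1)/Q(1)) = 0.2251·log₂(0.2251/0.5) = -0.25917
  P(2)·log₂(P(2)/Q(2)) = 0.7749·log₂(0.7749/0.5) = 0.48980

D_KL(P||Q) = -0.25917 + 0.48980 = 0.23063 ≈ 0.2306 bits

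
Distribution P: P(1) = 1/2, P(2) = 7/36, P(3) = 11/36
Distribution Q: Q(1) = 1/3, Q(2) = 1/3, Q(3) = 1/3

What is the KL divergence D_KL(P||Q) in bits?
0.1029 bits

D_KL(P||Q) = Σ P(x) log₂(P(x)/Q(x))

Computing term by term:
  P(1)·log₂(P(1)/Q(1)) = (1/2)·log₂((1/2)/(1/3)) = 0.29248
  P(2)·log₂(P(2)/Q(2)) = (7/36)·log₂((7/36)/(1/3)) = -0.15120
  P(3)·log₂(P(3)/Q(3)) = (11/36)·log₂((11/36)/(1/3)) = -0.03836

D_KL(P||Q) = 0.29248 - 0.15120 - 0.03836 = 0.10292 ≈ 0.1029 bits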